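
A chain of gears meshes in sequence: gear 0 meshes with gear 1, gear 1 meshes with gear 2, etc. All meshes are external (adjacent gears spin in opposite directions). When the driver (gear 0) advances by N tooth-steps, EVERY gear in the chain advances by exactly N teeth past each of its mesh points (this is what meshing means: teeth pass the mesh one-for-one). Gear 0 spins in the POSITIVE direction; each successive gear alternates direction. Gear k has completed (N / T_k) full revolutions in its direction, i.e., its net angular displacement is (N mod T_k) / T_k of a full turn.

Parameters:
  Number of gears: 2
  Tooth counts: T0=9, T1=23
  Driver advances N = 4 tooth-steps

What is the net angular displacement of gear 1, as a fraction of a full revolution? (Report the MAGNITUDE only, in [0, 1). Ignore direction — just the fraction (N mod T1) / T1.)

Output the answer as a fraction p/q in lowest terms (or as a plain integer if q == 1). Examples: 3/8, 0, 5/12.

Chain of 2 gears, tooth counts: [9, 23]
  gear 0: T0=9, direction=positive, advance = 4 mod 9 = 4 teeth = 4/9 turn
  gear 1: T1=23, direction=negative, advance = 4 mod 23 = 4 teeth = 4/23 turn
Gear 1: 4 mod 23 = 4
Fraction = 4 / 23 = 4/23 (gcd(4,23)=1) = 4/23

Answer: 4/23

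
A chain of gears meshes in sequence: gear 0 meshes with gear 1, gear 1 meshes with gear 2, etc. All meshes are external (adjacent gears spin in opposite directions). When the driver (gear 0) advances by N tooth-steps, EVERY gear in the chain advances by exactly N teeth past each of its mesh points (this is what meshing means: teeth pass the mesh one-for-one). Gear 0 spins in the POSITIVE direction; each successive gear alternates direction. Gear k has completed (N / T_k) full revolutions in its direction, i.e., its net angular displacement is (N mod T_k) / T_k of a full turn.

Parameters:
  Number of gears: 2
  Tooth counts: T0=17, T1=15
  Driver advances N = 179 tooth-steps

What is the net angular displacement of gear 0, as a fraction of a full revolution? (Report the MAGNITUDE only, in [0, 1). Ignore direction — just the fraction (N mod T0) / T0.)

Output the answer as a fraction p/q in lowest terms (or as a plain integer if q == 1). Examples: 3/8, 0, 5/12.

Chain of 2 gears, tooth counts: [17, 15]
  gear 0: T0=17, direction=positive, advance = 179 mod 17 = 9 teeth = 9/17 turn
  gear 1: T1=15, direction=negative, advance = 179 mod 15 = 14 teeth = 14/15 turn
Gear 0: 179 mod 17 = 9
Fraction = 9 / 17 = 9/17 (gcd(9,17)=1) = 9/17

Answer: 9/17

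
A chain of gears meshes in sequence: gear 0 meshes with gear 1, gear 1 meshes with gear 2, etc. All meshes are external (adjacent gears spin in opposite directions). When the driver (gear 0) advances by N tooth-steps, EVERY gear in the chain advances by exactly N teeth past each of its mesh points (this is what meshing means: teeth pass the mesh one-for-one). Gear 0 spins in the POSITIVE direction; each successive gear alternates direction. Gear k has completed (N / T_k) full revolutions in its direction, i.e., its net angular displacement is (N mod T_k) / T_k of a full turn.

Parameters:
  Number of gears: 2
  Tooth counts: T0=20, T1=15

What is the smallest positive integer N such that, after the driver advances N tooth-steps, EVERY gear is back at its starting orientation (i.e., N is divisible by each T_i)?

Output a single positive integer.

Gear k returns to start when N is a multiple of T_k.
All gears at start simultaneously when N is a common multiple of [20, 15]; the smallest such N is lcm(20, 15).
Start: lcm = T0 = 20
Fold in T1=15: gcd(20, 15) = 5; lcm(20, 15) = 20 * 15 / 5 = 300 / 5 = 60
Full cycle length = 60

Answer: 60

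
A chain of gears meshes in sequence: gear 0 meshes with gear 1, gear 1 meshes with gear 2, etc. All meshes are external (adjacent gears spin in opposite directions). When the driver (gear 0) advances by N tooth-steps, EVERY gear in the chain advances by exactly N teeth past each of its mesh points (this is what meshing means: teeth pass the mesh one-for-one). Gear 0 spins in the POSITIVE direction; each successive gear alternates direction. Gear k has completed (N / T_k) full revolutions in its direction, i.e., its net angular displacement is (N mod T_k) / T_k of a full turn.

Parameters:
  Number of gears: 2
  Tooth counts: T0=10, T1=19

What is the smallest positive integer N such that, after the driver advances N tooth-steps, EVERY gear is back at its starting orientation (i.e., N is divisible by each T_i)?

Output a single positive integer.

Answer: 190

Derivation:
Gear k returns to start when N is a multiple of T_k.
All gears at start simultaneously when N is a common multiple of [10, 19]; the smallest such N is lcm(10, 19).
Start: lcm = T0 = 10
Fold in T1=19: gcd(10, 19) = 1; lcm(10, 19) = 10 * 19 / 1 = 190 / 1 = 190
Full cycle length = 190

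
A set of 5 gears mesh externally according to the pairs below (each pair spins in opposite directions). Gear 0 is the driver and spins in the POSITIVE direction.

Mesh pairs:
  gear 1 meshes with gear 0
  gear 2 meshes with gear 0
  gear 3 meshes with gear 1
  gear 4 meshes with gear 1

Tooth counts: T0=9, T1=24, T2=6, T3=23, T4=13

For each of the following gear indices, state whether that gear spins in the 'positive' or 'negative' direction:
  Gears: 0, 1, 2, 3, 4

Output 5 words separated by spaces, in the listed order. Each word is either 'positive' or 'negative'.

Gear 0 (driver): positive (depth 0)
  gear 1: meshes with gear 0 -> depth 1 -> negative (opposite of gear 0)
  gear 2: meshes with gear 0 -> depth 1 -> negative (opposite of gear 0)
  gear 3: meshes with gear 1 -> depth 2 -> positive (opposite of gear 1)
  gear 4: meshes with gear 1 -> depth 2 -> positive (opposite of gear 1)
Queried indices 0, 1, 2, 3, 4 -> positive, negative, negative, positive, positive

Answer: positive negative negative positive positive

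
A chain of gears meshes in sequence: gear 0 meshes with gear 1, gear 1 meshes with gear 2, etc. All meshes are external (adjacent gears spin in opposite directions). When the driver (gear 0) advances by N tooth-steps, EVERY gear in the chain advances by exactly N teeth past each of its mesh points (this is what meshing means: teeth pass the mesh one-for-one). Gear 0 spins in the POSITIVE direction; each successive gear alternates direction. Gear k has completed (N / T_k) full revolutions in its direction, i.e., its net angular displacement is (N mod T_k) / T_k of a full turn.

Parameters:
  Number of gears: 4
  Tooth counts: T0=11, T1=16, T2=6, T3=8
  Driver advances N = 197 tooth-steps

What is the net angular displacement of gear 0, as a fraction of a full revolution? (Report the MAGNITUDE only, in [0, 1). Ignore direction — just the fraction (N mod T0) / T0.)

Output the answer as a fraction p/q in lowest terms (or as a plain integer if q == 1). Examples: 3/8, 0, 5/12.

Answer: 10/11

Derivation:
Chain of 4 gears, tooth counts: [11, 16, 6, 8]
  gear 0: T0=11, direction=positive, advance = 197 mod 11 = 10 teeth = 10/11 turn
  gear 1: T1=16, direction=negative, advance = 197 mod 16 = 5 teeth = 5/16 turn
  gear 2: T2=6, direction=positive, advance = 197 mod 6 = 5 teeth = 5/6 turn
  gear 3: T3=8, direction=negative, advance = 197 mod 8 = 5 teeth = 5/8 turn
Gear 0: 197 mod 11 = 10
Fraction = 10 / 11 = 10/11 (gcd(10,11)=1) = 10/11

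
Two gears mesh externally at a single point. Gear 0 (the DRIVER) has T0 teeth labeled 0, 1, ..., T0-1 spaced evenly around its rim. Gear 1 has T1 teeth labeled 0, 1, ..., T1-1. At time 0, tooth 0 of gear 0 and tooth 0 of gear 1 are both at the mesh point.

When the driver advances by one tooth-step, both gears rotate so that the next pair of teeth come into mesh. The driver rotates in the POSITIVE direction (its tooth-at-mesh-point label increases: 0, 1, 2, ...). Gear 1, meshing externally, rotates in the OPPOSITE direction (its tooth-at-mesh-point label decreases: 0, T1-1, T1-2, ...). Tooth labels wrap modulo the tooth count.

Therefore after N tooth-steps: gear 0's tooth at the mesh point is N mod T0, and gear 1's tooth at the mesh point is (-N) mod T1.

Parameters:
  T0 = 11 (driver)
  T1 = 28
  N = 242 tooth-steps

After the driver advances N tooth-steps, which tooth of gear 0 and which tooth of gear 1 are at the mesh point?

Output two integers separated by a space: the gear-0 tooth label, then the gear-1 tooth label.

Gear 0 (driver, T0=11): tooth at mesh = N mod T0
  242 = 22 * 11 + 0, so 242 mod 11 = 0
  gear 0 tooth = 0
Gear 1 (driven, T1=28): tooth at mesh = (-N) mod T1
  242 = 8 * 28 + 18, so 242 mod 28 = 18
  (-242) mod 28 = (-18) mod 28 = 28 - 18 = 10
Mesh after 242 steps: gear-0 tooth 0 meets gear-1 tooth 10

Answer: 0 10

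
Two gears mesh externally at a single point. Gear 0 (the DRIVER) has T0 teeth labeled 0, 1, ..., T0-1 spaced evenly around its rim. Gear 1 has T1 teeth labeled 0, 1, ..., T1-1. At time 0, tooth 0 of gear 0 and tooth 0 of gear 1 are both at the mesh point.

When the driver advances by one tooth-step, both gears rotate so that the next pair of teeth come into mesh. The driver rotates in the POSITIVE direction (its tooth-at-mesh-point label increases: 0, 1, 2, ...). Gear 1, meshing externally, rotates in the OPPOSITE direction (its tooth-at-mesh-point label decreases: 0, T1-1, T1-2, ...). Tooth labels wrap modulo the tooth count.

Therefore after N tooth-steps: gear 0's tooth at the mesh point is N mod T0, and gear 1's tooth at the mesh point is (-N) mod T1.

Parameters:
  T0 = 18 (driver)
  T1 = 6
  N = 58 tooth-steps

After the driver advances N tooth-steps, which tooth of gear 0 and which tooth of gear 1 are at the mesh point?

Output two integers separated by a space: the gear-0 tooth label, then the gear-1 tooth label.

Gear 0 (driver, T0=18): tooth at mesh = N mod T0
  58 = 3 * 18 + 4, so 58 mod 18 = 4
  gear 0 tooth = 4
Gear 1 (driven, T1=6): tooth at mesh = (-N) mod T1
  58 = 9 * 6 + 4, so 58 mod 6 = 4
  (-58) mod 6 = (-4) mod 6 = 6 - 4 = 2
Mesh after 58 steps: gear-0 tooth 4 meets gear-1 tooth 2

Answer: 4 2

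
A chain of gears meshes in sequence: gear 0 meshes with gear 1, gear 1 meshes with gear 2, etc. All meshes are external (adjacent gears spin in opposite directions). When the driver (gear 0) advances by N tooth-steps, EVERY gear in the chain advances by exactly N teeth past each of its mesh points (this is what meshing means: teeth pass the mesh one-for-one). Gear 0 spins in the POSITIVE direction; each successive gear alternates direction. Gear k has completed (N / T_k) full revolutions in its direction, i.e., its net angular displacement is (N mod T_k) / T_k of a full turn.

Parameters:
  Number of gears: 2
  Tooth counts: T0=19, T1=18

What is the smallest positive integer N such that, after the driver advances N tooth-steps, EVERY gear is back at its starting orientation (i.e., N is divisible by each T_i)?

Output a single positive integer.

Gear k returns to start when N is a multiple of T_k.
All gears at start simultaneously when N is a common multiple of [19, 18]; the smallest such N is lcm(19, 18).
Start: lcm = T0 = 19
Fold in T1=18: gcd(19, 18) = 1; lcm(19, 18) = 19 * 18 / 1 = 342 / 1 = 342
Full cycle length = 342

Answer: 342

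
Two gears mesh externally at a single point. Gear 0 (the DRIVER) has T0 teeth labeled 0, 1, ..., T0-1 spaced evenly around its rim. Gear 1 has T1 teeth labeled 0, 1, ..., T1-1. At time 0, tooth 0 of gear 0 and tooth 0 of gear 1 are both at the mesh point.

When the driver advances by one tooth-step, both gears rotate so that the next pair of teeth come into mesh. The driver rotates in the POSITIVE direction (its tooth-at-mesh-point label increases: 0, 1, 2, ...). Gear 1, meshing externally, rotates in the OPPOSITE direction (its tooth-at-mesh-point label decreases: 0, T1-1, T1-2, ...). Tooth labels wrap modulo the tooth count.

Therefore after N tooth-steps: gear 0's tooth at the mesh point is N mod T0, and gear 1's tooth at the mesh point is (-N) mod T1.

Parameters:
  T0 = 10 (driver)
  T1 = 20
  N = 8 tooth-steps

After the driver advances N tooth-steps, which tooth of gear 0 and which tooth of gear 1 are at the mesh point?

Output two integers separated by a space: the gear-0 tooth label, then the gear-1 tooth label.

Answer: 8 12

Derivation:
Gear 0 (driver, T0=10): tooth at mesh = N mod T0
  8 = 0 * 10 + 8, so 8 mod 10 = 8
  gear 0 tooth = 8
Gear 1 (driven, T1=20): tooth at mesh = (-N) mod T1
  8 = 0 * 20 + 8, so 8 mod 20 = 8
  (-8) mod 20 = (-8) mod 20 = 20 - 8 = 12
Mesh after 8 steps: gear-0 tooth 8 meets gear-1 tooth 12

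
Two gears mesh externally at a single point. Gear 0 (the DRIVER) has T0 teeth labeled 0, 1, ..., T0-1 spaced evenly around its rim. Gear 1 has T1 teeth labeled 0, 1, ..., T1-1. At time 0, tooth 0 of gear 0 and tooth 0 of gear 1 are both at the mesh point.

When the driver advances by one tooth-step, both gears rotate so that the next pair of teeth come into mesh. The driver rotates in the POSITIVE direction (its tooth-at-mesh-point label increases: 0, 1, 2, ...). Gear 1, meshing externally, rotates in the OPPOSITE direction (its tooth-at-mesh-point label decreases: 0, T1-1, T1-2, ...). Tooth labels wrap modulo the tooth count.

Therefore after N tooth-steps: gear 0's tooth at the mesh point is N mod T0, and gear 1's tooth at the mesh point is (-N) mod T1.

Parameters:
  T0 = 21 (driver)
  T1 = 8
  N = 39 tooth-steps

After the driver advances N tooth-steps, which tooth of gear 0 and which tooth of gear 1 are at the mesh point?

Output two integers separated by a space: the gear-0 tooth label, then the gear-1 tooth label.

Gear 0 (driver, T0=21): tooth at mesh = N mod T0
  39 = 1 * 21 + 18, so 39 mod 21 = 18
  gear 0 tooth = 18
Gear 1 (driven, T1=8): tooth at mesh = (-N) mod T1
  39 = 4 * 8 + 7, so 39 mod 8 = 7
  (-39) mod 8 = (-7) mod 8 = 8 - 7 = 1
Mesh after 39 steps: gear-0 tooth 18 meets gear-1 tooth 1

Answer: 18 1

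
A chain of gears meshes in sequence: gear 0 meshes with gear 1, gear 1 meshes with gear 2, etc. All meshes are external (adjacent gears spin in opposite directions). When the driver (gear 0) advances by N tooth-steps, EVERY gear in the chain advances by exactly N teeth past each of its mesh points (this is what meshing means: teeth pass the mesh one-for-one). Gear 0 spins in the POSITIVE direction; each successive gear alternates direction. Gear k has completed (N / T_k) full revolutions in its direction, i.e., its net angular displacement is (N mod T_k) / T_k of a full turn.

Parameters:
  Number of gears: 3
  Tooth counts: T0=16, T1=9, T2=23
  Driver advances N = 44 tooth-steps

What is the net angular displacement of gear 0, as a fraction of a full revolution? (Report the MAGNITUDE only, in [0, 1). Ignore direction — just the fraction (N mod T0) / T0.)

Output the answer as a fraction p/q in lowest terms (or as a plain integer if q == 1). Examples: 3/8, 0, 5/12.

Answer: 3/4

Derivation:
Chain of 3 gears, tooth counts: [16, 9, 23]
  gear 0: T0=16, direction=positive, advance = 44 mod 16 = 12 teeth = 12/16 turn
  gear 1: T1=9, direction=negative, advance = 44 mod 9 = 8 teeth = 8/9 turn
  gear 2: T2=23, direction=positive, advance = 44 mod 23 = 21 teeth = 21/23 turn
Gear 0: 44 mod 16 = 12
Fraction = 12 / 16 = 3/4 (gcd(12,16)=4) = 3/4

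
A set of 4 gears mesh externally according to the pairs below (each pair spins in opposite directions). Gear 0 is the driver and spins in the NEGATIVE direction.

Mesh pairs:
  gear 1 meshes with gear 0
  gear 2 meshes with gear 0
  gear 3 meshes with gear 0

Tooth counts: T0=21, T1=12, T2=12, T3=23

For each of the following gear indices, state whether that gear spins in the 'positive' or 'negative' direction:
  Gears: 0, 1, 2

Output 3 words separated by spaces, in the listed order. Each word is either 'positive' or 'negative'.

Gear 0 (driver): negative (depth 0)
  gear 1: meshes with gear 0 -> depth 1 -> positive (opposite of gear 0)
  gear 2: meshes with gear 0 -> depth 1 -> positive (opposite of gear 0)
  gear 3: meshes with gear 0 -> depth 1 -> positive (opposite of gear 0)
Queried indices 0, 1, 2 -> negative, positive, positive

Answer: negative positive positive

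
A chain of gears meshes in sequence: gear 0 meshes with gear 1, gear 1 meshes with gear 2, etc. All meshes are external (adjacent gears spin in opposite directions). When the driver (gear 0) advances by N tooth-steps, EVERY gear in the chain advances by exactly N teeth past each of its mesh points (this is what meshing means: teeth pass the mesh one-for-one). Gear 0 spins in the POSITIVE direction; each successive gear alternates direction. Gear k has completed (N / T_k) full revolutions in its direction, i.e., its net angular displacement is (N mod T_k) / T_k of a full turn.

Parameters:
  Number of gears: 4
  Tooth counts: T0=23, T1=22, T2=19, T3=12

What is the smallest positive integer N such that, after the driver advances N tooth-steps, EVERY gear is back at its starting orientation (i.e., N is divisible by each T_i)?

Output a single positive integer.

Answer: 57684

Derivation:
Gear k returns to start when N is a multiple of T_k.
All gears at start simultaneously when N is a common multiple of [23, 22, 19, 12]; the smallest such N is lcm(23, 22, 19, 12).
Start: lcm = T0 = 23
Fold in T1=22: gcd(23, 22) = 1; lcm(23, 22) = 23 * 22 / 1 = 506 / 1 = 506
Fold in T2=19: gcd(506, 19) = 1; lcm(506, 19) = 506 * 19 / 1 = 9614 / 1 = 9614
Fold in T3=12: gcd(9614, 12) = 2; lcm(9614, 12) = 9614 * 12 / 2 = 115368 / 2 = 57684
Full cycle length = 57684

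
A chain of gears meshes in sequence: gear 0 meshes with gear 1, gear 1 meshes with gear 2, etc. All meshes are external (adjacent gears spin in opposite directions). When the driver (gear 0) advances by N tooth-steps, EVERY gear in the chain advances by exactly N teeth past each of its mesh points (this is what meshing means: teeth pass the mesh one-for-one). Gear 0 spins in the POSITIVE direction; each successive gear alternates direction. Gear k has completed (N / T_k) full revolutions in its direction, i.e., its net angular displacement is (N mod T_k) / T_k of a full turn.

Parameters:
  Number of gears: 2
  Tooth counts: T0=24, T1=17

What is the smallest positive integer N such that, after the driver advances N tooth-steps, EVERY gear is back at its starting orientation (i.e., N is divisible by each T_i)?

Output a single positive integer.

Gear k returns to start when N is a multiple of T_k.
All gears at start simultaneously when N is a common multiple of [24, 17]; the smallest such N is lcm(24, 17).
Start: lcm = T0 = 24
Fold in T1=17: gcd(24, 17) = 1; lcm(24, 17) = 24 * 17 / 1 = 408 / 1 = 408
Full cycle length = 408

Answer: 408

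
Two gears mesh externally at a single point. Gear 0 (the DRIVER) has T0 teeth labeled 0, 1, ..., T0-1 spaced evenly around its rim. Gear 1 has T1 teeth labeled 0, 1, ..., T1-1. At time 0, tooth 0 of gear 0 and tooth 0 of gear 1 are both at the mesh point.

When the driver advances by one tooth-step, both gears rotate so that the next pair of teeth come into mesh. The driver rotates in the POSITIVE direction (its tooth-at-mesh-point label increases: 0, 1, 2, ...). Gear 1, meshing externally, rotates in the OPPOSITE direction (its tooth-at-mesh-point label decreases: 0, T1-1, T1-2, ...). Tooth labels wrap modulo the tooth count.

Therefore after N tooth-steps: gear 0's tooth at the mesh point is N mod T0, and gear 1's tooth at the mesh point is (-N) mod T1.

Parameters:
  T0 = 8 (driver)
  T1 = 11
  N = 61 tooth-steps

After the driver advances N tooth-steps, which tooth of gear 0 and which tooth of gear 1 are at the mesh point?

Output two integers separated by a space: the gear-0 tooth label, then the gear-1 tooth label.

Gear 0 (driver, T0=8): tooth at mesh = N mod T0
  61 = 7 * 8 + 5, so 61 mod 8 = 5
  gear 0 tooth = 5
Gear 1 (driven, T1=11): tooth at mesh = (-N) mod T1
  61 = 5 * 11 + 6, so 61 mod 11 = 6
  (-61) mod 11 = (-6) mod 11 = 11 - 6 = 5
Mesh after 61 steps: gear-0 tooth 5 meets gear-1 tooth 5

Answer: 5 5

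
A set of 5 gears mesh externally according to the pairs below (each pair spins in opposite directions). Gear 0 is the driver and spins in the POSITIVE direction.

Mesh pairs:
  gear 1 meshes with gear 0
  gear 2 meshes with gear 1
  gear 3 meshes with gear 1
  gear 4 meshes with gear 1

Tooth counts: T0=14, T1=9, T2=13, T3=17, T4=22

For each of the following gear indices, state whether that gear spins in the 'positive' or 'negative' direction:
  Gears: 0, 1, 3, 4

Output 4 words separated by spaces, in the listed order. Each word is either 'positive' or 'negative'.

Gear 0 (driver): positive (depth 0)
  gear 1: meshes with gear 0 -> depth 1 -> negative (opposite of gear 0)
  gear 2: meshes with gear 1 -> depth 2 -> positive (opposite of gear 1)
  gear 3: meshes with gear 1 -> depth 2 -> positive (opposite of gear 1)
  gear 4: meshes with gear 1 -> depth 2 -> positive (opposite of gear 1)
Queried indices 0, 1, 3, 4 -> positive, negative, positive, positive

Answer: positive negative positive positive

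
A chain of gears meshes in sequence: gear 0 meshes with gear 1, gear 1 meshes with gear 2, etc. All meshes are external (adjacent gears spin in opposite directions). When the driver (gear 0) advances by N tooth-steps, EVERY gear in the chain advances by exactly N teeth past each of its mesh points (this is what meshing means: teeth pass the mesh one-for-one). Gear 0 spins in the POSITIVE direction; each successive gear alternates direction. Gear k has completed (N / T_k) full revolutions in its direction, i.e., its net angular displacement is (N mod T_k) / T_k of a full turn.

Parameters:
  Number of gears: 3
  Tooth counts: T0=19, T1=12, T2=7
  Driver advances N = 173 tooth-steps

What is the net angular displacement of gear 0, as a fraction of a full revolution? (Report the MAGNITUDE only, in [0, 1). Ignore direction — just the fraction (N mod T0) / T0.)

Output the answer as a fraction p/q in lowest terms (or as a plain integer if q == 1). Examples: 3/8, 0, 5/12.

Answer: 2/19

Derivation:
Chain of 3 gears, tooth counts: [19, 12, 7]
  gear 0: T0=19, direction=positive, advance = 173 mod 19 = 2 teeth = 2/19 turn
  gear 1: T1=12, direction=negative, advance = 173 mod 12 = 5 teeth = 5/12 turn
  gear 2: T2=7, direction=positive, advance = 173 mod 7 = 5 teeth = 5/7 turn
Gear 0: 173 mod 19 = 2
Fraction = 2 / 19 = 2/19 (gcd(2,19)=1) = 2/19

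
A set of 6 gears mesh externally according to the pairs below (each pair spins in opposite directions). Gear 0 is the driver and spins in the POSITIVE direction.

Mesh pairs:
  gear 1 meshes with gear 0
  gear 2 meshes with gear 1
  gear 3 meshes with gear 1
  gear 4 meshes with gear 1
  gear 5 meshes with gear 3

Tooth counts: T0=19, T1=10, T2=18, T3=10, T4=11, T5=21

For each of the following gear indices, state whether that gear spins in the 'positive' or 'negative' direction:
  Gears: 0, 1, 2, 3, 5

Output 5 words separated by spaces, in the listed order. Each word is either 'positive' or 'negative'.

Gear 0 (driver): positive (depth 0)
  gear 1: meshes with gear 0 -> depth 1 -> negative (opposite of gear 0)
  gear 2: meshes with gear 1 -> depth 2 -> positive (opposite of gear 1)
  gear 3: meshes with gear 1 -> depth 2 -> positive (opposite of gear 1)
  gear 4: meshes with gear 1 -> depth 2 -> positive (opposite of gear 1)
  gear 5: meshes with gear 3 -> depth 3 -> negative (opposite of gear 3)
Queried indices 0, 1, 2, 3, 5 -> positive, negative, positive, positive, negative

Answer: positive negative positive positive negative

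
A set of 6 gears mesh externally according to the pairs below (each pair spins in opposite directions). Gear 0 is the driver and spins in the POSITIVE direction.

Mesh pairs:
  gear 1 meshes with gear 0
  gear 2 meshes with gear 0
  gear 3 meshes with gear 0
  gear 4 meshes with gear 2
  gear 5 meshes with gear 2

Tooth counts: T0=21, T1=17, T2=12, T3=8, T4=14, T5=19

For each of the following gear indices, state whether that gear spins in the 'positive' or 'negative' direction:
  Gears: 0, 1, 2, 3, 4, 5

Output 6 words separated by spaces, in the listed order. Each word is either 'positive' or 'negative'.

Gear 0 (driver): positive (depth 0)
  gear 1: meshes with gear 0 -> depth 1 -> negative (opposite of gear 0)
  gear 2: meshes with gear 0 -> depth 1 -> negative (opposite of gear 0)
  gear 3: meshes with gear 0 -> depth 1 -> negative (opposite of gear 0)
  gear 4: meshes with gear 2 -> depth 2 -> positive (opposite of gear 2)
  gear 5: meshes with gear 2 -> depth 2 -> positive (opposite of gear 2)
Queried indices 0, 1, 2, 3, 4, 5 -> positive, negative, negative, negative, positive, positive

Answer: positive negative negative negative positive positive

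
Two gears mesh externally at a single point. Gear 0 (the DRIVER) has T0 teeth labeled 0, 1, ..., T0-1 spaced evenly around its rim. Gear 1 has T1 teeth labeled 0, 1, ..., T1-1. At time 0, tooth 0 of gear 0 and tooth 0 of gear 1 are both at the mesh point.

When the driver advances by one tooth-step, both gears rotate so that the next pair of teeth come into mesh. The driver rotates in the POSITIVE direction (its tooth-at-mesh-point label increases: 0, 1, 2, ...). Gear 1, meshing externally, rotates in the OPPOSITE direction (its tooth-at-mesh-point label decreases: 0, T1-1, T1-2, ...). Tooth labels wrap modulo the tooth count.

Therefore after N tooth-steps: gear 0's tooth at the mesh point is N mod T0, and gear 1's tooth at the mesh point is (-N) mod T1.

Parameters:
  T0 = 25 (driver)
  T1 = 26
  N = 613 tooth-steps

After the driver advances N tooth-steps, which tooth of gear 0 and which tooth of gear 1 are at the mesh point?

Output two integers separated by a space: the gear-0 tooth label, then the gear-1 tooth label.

Answer: 13 11

Derivation:
Gear 0 (driver, T0=25): tooth at mesh = N mod T0
  613 = 24 * 25 + 13, so 613 mod 25 = 13
  gear 0 tooth = 13
Gear 1 (driven, T1=26): tooth at mesh = (-N) mod T1
  613 = 23 * 26 + 15, so 613 mod 26 = 15
  (-613) mod 26 = (-15) mod 26 = 26 - 15 = 11
Mesh after 613 steps: gear-0 tooth 13 meets gear-1 tooth 11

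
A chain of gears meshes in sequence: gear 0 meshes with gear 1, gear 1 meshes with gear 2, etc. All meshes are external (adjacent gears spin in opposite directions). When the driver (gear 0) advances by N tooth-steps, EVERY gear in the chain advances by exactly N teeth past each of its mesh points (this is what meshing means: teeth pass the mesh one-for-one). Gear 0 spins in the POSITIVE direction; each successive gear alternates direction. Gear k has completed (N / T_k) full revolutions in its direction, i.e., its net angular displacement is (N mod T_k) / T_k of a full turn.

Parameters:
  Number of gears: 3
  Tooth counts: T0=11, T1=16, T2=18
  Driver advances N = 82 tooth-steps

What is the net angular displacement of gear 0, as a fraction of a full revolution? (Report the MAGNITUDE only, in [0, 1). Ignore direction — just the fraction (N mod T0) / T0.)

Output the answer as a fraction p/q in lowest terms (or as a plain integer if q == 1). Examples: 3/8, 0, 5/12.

Answer: 5/11

Derivation:
Chain of 3 gears, tooth counts: [11, 16, 18]
  gear 0: T0=11, direction=positive, advance = 82 mod 11 = 5 teeth = 5/11 turn
  gear 1: T1=16, direction=negative, advance = 82 mod 16 = 2 teeth = 2/16 turn
  gear 2: T2=18, direction=positive, advance = 82 mod 18 = 10 teeth = 10/18 turn
Gear 0: 82 mod 11 = 5
Fraction = 5 / 11 = 5/11 (gcd(5,11)=1) = 5/11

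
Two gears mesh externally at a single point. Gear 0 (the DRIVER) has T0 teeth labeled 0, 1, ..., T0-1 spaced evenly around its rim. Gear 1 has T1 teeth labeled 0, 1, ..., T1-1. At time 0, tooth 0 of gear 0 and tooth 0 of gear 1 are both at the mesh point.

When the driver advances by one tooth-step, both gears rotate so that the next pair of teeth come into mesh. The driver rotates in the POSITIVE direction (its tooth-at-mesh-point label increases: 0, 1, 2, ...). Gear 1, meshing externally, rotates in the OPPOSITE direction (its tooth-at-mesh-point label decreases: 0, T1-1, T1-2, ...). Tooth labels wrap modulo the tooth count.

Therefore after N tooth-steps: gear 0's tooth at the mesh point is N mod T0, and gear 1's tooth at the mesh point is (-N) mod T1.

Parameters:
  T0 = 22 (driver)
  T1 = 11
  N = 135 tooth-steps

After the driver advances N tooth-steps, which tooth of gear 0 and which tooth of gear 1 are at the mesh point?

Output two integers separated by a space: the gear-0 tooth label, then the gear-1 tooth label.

Answer: 3 8

Derivation:
Gear 0 (driver, T0=22): tooth at mesh = N mod T0
  135 = 6 * 22 + 3, so 135 mod 22 = 3
  gear 0 tooth = 3
Gear 1 (driven, T1=11): tooth at mesh = (-N) mod T1
  135 = 12 * 11 + 3, so 135 mod 11 = 3
  (-135) mod 11 = (-3) mod 11 = 11 - 3 = 8
Mesh after 135 steps: gear-0 tooth 3 meets gear-1 tooth 8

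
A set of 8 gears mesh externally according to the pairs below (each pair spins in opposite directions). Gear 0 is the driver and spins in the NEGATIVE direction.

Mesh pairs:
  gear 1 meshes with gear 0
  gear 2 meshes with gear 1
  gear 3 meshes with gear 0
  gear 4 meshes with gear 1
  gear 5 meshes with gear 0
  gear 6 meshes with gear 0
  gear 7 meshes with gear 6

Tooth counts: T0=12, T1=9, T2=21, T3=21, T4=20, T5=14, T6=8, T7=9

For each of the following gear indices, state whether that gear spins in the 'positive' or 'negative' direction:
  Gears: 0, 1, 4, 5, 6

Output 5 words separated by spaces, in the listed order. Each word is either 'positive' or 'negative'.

Answer: negative positive negative positive positive

Derivation:
Gear 0 (driver): negative (depth 0)
  gear 1: meshes with gear 0 -> depth 1 -> positive (opposite of gear 0)
  gear 2: meshes with gear 1 -> depth 2 -> negative (opposite of gear 1)
  gear 3: meshes with gear 0 -> depth 1 -> positive (opposite of gear 0)
  gear 4: meshes with gear 1 -> depth 2 -> negative (opposite of gear 1)
  gear 5: meshes with gear 0 -> depth 1 -> positive (opposite of gear 0)
  gear 6: meshes with gear 0 -> depth 1 -> positive (opposite of gear 0)
  gear 7: meshes with gear 6 -> depth 2 -> negative (opposite of gear 6)
Queried indices 0, 1, 4, 5, 6 -> negative, positive, negative, positive, positive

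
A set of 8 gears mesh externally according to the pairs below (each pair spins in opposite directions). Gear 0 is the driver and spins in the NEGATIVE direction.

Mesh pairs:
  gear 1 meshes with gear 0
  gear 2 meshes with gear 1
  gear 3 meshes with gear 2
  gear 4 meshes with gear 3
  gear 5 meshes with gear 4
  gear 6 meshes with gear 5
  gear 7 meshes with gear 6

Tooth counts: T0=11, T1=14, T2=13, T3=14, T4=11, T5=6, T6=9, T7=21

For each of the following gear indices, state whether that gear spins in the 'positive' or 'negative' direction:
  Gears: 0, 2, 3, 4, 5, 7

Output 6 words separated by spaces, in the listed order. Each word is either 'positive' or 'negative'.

Gear 0 (driver): negative (depth 0)
  gear 1: meshes with gear 0 -> depth 1 -> positive (opposite of gear 0)
  gear 2: meshes with gear 1 -> depth 2 -> negative (opposite of gear 1)
  gear 3: meshes with gear 2 -> depth 3 -> positive (opposite of gear 2)
  gear 4: meshes with gear 3 -> depth 4 -> negative (opposite of gear 3)
  gear 5: meshes with gear 4 -> depth 5 -> positive (opposite of gear 4)
  gear 6: meshes with gear 5 -> depth 6 -> negative (opposite of gear 5)
  gear 7: meshes with gear 6 -> depth 7 -> positive (opposite of gear 6)
Queried indices 0, 2, 3, 4, 5, 7 -> negative, negative, positive, negative, positive, positive

Answer: negative negative positive negative positive positive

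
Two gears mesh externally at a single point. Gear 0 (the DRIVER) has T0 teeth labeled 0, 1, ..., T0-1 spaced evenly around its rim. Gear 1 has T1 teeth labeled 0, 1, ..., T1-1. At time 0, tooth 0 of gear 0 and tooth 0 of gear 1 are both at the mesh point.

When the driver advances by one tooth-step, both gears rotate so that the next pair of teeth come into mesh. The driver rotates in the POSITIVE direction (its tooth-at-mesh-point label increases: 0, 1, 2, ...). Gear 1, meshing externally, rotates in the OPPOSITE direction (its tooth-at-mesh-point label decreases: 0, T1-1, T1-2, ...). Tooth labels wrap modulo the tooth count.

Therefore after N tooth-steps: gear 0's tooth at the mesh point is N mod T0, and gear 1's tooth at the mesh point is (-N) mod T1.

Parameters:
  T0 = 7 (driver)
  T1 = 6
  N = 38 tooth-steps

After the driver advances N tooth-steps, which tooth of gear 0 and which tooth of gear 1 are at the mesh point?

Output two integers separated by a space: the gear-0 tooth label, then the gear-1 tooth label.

Answer: 3 4

Derivation:
Gear 0 (driver, T0=7): tooth at mesh = N mod T0
  38 = 5 * 7 + 3, so 38 mod 7 = 3
  gear 0 tooth = 3
Gear 1 (driven, T1=6): tooth at mesh = (-N) mod T1
  38 = 6 * 6 + 2, so 38 mod 6 = 2
  (-38) mod 6 = (-2) mod 6 = 6 - 2 = 4
Mesh after 38 steps: gear-0 tooth 3 meets gear-1 tooth 4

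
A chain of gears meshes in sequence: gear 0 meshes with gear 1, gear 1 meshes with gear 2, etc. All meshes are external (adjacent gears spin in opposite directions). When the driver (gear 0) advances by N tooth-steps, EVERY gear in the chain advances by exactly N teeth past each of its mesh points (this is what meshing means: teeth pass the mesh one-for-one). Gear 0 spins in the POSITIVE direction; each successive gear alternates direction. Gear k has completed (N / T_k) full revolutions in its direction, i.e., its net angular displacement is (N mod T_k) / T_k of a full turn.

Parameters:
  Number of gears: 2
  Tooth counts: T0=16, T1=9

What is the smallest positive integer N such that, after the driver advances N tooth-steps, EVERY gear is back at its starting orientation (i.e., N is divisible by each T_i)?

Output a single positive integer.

Gear k returns to start when N is a multiple of T_k.
All gears at start simultaneously when N is a common multiple of [16, 9]; the smallest such N is lcm(16, 9).
Start: lcm = T0 = 16
Fold in T1=9: gcd(16, 9) = 1; lcm(16, 9) = 16 * 9 / 1 = 144 / 1 = 144
Full cycle length = 144

Answer: 144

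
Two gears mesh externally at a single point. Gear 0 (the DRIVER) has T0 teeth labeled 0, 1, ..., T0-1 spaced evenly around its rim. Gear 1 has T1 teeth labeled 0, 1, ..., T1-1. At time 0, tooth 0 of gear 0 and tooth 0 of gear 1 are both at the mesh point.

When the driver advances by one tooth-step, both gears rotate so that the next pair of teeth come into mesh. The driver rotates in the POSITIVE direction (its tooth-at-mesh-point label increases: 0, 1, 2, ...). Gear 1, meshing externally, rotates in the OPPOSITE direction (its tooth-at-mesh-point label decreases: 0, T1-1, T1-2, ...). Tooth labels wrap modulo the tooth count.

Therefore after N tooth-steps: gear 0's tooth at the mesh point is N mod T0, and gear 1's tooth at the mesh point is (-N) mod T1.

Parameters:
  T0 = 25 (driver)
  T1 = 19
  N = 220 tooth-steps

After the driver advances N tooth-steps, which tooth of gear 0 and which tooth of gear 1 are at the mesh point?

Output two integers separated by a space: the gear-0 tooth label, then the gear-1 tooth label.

Gear 0 (driver, T0=25): tooth at mesh = N mod T0
  220 = 8 * 25 + 20, so 220 mod 25 = 20
  gear 0 tooth = 20
Gear 1 (driven, T1=19): tooth at mesh = (-N) mod T1
  220 = 11 * 19 + 11, so 220 mod 19 = 11
  (-220) mod 19 = (-11) mod 19 = 19 - 11 = 8
Mesh after 220 steps: gear-0 tooth 20 meets gear-1 tooth 8

Answer: 20 8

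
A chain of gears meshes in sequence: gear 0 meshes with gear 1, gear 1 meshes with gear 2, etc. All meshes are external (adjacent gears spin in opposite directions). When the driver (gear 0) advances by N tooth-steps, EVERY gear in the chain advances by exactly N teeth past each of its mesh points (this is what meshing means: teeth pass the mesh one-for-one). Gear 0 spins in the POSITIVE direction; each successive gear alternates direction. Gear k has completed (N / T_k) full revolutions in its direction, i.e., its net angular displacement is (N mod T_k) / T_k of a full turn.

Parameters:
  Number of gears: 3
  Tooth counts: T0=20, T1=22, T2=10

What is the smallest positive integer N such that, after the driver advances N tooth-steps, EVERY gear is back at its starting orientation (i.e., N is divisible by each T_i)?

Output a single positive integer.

Gear k returns to start when N is a multiple of T_k.
All gears at start simultaneously when N is a common multiple of [20, 22, 10]; the smallest such N is lcm(20, 22, 10).
Start: lcm = T0 = 20
Fold in T1=22: gcd(20, 22) = 2; lcm(20, 22) = 20 * 22 / 2 = 440 / 2 = 220
Fold in T2=10: gcd(220, 10) = 10; lcm(220, 10) = 220 * 10 / 10 = 2200 / 10 = 220
Full cycle length = 220

Answer: 220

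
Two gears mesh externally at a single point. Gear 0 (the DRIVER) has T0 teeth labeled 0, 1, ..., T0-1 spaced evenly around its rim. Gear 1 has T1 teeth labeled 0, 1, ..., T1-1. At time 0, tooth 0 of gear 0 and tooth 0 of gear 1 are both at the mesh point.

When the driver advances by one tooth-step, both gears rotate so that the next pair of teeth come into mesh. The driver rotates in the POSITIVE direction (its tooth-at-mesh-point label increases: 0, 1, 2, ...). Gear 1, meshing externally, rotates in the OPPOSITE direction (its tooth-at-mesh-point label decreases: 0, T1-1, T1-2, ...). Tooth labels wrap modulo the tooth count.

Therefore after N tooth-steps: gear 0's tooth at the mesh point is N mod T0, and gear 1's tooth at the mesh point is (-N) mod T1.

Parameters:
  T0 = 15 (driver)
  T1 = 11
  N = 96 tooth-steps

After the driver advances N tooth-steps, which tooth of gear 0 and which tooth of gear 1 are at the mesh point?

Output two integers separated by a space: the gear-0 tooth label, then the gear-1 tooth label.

Gear 0 (driver, T0=15): tooth at mesh = N mod T0
  96 = 6 * 15 + 6, so 96 mod 15 = 6
  gear 0 tooth = 6
Gear 1 (driven, T1=11): tooth at mesh = (-N) mod T1
  96 = 8 * 11 + 8, so 96 mod 11 = 8
  (-96) mod 11 = (-8) mod 11 = 11 - 8 = 3
Mesh after 96 steps: gear-0 tooth 6 meets gear-1 tooth 3

Answer: 6 3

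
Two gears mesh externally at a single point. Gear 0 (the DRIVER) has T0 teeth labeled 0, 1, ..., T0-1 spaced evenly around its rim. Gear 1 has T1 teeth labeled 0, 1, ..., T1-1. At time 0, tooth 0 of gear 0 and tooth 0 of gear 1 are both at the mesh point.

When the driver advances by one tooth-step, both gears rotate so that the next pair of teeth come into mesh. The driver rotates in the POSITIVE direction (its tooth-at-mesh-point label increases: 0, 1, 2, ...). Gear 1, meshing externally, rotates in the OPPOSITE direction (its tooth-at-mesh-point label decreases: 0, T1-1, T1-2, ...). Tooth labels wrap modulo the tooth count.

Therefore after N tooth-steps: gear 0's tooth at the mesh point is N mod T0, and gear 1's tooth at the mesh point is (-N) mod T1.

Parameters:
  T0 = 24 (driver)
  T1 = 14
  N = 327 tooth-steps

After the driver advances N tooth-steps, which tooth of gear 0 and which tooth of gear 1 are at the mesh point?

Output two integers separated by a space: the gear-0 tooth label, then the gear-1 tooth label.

Answer: 15 9

Derivation:
Gear 0 (driver, T0=24): tooth at mesh = N mod T0
  327 = 13 * 24 + 15, so 327 mod 24 = 15
  gear 0 tooth = 15
Gear 1 (driven, T1=14): tooth at mesh = (-N) mod T1
  327 = 23 * 14 + 5, so 327 mod 14 = 5
  (-327) mod 14 = (-5) mod 14 = 14 - 5 = 9
Mesh after 327 steps: gear-0 tooth 15 meets gear-1 tooth 9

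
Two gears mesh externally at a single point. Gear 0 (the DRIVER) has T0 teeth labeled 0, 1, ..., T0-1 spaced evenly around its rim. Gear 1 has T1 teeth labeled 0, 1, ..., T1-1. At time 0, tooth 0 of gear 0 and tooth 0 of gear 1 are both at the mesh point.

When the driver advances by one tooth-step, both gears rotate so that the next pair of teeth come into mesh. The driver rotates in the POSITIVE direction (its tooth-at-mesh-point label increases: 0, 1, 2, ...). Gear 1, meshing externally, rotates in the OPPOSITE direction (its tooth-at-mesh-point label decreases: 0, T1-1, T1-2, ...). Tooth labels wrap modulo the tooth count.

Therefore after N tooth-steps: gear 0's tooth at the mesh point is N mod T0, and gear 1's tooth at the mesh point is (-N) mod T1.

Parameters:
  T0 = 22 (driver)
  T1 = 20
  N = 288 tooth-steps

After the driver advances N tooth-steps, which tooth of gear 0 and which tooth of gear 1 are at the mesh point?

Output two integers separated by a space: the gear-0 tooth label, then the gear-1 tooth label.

Gear 0 (driver, T0=22): tooth at mesh = N mod T0
  288 = 13 * 22 + 2, so 288 mod 22 = 2
  gear 0 tooth = 2
Gear 1 (driven, T1=20): tooth at mesh = (-N) mod T1
  288 = 14 * 20 + 8, so 288 mod 20 = 8
  (-288) mod 20 = (-8) mod 20 = 20 - 8 = 12
Mesh after 288 steps: gear-0 tooth 2 meets gear-1 tooth 12

Answer: 2 12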